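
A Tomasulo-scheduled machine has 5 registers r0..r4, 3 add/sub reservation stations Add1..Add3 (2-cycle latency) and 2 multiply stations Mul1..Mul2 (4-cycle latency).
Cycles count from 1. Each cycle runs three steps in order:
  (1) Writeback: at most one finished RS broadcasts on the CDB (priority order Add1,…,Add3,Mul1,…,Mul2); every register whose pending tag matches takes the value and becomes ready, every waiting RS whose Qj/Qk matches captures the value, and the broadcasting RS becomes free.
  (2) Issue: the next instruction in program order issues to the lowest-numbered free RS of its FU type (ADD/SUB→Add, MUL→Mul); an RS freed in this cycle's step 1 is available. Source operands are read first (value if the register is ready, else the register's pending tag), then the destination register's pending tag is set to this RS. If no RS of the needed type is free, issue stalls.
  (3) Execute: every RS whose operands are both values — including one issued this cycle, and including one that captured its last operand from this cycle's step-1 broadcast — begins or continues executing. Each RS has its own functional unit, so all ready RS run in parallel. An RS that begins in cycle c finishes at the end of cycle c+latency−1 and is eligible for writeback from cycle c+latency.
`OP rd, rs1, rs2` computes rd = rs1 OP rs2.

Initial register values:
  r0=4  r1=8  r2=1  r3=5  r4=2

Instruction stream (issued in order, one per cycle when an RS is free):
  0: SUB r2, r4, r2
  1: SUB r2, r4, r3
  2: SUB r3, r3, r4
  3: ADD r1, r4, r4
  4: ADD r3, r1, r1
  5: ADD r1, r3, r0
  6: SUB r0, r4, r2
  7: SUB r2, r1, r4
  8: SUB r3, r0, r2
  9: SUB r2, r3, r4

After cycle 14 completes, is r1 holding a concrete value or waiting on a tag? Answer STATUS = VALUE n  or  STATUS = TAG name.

STATUS = VALUE 12

  c1: issue SUB r2<-Add1  regs: r0:4,r1:8,r2:Add1,r3:5,r4:2
  c2: issue SUB r2<-Add2  regs: r0:4,r1:8,r2:Add2,r3:5,r4:2
  c3: CDB Add1=1; issue SUB r3<-Add1  regs: r0:4,r1:8,r2:Add2,r3:Add1,r4:2
  c4: CDB Add2=-3; issue ADD r1<-Add2  regs: r0:4,r1:Add2,r2:-3,r3:Add1,r4:2
  c5: CDB Add1=3; issue ADD r3<-Add1  regs: r0:4,r1:Add2,r2:-3,r3:Add1,r4:2
  c6: CDB Add2=4; issue ADD r1<-Add2  regs: r0:4,r1:Add2,r2:-3,r3:Add1,r4:2
  c7: issue SUB r0<-Add3  regs: r0:Add3,r1:Add2,r2:-3,r3:Add1,r4:2
  c8: CDB Add1=8; issue SUB r2<-Add1  regs: r0:Add3,r1:Add2,r2:Add1,r3:8,r4:2
  c9: CDB Add3=5; issue SUB r3<-Add3  regs: r0:5,r1:Add2,r2:Add1,r3:Add3,r4:2
  c10: CDB Add2=12; issue SUB r2<-Add2  regs: r0:5,r1:12,r2:Add2,r3:Add3,r4:2
  c11: -  regs: r0:5,r1:12,r2:Add2,r3:Add3,r4:2
  c12: CDB Add1=10  regs: r0:5,r1:12,r2:Add2,r3:Add3,r4:2
  c13: -  regs: r0:5,r1:12,r2:Add2,r3:Add3,r4:2
  c14: CDB Add3=-5  regs: r0:5,r1:12,r2:Add2,r3:-5,r4:2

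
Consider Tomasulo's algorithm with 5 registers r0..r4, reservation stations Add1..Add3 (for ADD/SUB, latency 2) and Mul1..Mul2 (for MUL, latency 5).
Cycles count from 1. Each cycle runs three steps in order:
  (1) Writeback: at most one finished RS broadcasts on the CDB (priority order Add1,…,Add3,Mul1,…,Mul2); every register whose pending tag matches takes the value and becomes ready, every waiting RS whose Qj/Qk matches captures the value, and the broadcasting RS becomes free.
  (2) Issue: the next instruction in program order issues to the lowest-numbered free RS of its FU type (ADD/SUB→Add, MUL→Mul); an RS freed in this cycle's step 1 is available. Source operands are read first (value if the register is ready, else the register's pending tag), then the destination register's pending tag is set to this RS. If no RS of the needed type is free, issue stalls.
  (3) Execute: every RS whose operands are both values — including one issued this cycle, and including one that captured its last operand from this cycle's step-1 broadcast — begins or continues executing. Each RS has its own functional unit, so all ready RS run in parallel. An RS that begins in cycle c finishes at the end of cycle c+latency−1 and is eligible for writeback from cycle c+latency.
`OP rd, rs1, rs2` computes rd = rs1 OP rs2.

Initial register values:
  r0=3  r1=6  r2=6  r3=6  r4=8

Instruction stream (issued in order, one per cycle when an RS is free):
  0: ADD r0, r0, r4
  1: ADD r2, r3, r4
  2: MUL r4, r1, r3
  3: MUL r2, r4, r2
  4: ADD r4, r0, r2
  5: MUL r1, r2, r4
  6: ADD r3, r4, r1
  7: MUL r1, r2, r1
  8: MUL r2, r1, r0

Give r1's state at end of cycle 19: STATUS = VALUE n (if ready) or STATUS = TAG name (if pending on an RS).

  c1: issue ADD r0<-Add1  regs: r0:Add1,r1:6,r2:6,r3:6,r4:8
  c2: issue ADD r2<-Add2  regs: r0:Add1,r1:6,r2:Add2,r3:6,r4:8
  c3: CDB Add1=11; issue MUL r4<-Mul1  regs: r0:11,r1:6,r2:Add2,r3:6,r4:Mul1
  c4: CDB Add2=14; issue MUL r2<-Mul2  regs: r0:11,r1:6,r2:Mul2,r3:6,r4:Mul1
  c5: issue ADD r4<-Add1  regs: r0:11,r1:6,r2:Mul2,r3:6,r4:Add1
  c6: stall  regs: r0:11,r1:6,r2:Mul2,r3:6,r4:Add1
  c7: stall  regs: r0:11,r1:6,r2:Mul2,r3:6,r4:Add1
  c8: CDB Mul1=36; issue MUL r1<-Mul1  regs: r0:11,r1:Mul1,r2:Mul2,r3:6,r4:Add1
  c9: issue ADD r3<-Add2  regs: r0:11,r1:Mul1,r2:Mul2,r3:Add2,r4:Add1
  c10: stall  regs: r0:11,r1:Mul1,r2:Mul2,r3:Add2,r4:Add1
  c11: stall  regs: r0:11,r1:Mul1,r2:Mul2,r3:Add2,r4:Add1
  c12: stall  regs: r0:11,r1:Mul1,r2:Mul2,r3:Add2,r4:Add1
  c13: CDB Mul2=504; issue MUL r1<-Mul2  regs: r0:11,r1:Mul2,r2:504,r3:Add2,r4:Add1
  c14: stall  regs: r0:11,r1:Mul2,r2:504,r3:Add2,r4:Add1
  c15: CDB Add1=515; stall  regs: r0:11,r1:Mul2,r2:504,r3:Add2,r4:515
  c16: stall  regs: r0:11,r1:Mul2,r2:504,r3:Add2,r4:515
  c17: stall  regs: r0:11,r1:Mul2,r2:504,r3:Add2,r4:515
  c18: stall  regs: r0:11,r1:Mul2,r2:504,r3:Add2,r4:515
  c19: stall  regs: r0:11,r1:Mul2,r2:504,r3:Add2,r4:515

STATUS = TAG Mul2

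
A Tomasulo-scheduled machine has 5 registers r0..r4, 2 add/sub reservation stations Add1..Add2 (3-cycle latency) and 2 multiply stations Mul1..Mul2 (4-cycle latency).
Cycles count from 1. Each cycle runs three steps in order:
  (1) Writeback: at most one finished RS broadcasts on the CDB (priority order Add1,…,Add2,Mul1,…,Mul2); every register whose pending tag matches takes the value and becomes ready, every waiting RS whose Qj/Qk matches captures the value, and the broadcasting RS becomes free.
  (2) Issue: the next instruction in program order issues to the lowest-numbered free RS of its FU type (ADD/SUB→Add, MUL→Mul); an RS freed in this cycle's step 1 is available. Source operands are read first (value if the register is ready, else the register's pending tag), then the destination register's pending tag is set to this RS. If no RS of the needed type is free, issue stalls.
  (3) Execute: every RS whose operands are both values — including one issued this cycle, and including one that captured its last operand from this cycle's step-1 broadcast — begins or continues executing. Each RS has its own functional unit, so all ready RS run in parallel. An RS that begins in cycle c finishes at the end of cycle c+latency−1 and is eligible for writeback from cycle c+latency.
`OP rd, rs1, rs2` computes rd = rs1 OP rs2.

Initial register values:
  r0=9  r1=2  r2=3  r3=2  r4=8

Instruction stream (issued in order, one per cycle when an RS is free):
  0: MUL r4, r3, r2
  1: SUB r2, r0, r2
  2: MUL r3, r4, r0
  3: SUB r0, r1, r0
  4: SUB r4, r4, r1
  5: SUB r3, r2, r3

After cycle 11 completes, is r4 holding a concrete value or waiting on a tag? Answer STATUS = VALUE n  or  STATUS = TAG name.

cycle 1: issue MUL r4<-Mul1 // r0:9,r1:2,r2:3,r3:2,r4:Mul1
cycle 2: issue SUB r2<-Add1 // r0:9,r1:2,r2:Add1,r3:2,r4:Mul1
cycle 3: issue MUL r3<-Mul2 // r0:9,r1:2,r2:Add1,r3:Mul2,r4:Mul1
cycle 4: issue SUB r0<-Add2 // r0:Add2,r1:2,r2:Add1,r3:Mul2,r4:Mul1
cycle 5: CDB Add1=6; issue SUB r4<-Add1 // r0:Add2,r1:2,r2:6,r3:Mul2,r4:Add1
cycle 6: CDB Mul1=6; stall // r0:Add2,r1:2,r2:6,r3:Mul2,r4:Add1
cycle 7: CDB Add2=-7; issue SUB r3<-Add2 // r0:-7,r1:2,r2:6,r3:Add2,r4:Add1
cycle 8: - // r0:-7,r1:2,r2:6,r3:Add2,r4:Add1
cycle 9: CDB Add1=4 // r0:-7,r1:2,r2:6,r3:Add2,r4:4
cycle 10: CDB Mul2=54 // r0:-7,r1:2,r2:6,r3:Add2,r4:4
cycle 11: - // r0:-7,r1:2,r2:6,r3:Add2,r4:4

STATUS = VALUE 4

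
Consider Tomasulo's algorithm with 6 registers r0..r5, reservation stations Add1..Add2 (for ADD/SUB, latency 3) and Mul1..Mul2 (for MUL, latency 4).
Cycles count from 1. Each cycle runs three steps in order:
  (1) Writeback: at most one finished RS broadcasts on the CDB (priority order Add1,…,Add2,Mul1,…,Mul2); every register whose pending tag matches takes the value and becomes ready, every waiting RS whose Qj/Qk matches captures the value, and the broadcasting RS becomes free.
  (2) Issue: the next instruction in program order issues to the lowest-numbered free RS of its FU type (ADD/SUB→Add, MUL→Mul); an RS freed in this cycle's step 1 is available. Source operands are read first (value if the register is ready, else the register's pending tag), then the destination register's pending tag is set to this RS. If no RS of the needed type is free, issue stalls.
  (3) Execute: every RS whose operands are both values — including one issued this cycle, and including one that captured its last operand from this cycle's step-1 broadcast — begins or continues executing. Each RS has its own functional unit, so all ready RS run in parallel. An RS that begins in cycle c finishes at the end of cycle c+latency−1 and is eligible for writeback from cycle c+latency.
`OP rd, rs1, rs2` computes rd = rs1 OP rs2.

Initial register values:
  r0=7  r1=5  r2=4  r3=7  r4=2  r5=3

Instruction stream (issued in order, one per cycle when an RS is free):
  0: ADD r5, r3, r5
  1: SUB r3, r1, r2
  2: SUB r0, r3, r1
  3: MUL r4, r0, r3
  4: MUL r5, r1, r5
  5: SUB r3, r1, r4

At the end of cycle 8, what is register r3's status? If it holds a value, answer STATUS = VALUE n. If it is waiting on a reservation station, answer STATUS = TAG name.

STATUS = TAG Add2

c1: issue ADD r5<-Add1 | r0:7,r1:5,r2:4,r3:7,r4:2,r5:Add1
c2: issue SUB r3<-Add2 | r0:7,r1:5,r2:4,r3:Add2,r4:2,r5:Add1
c3: stall | r0:7,r1:5,r2:4,r3:Add2,r4:2,r5:Add1
c4: CDB Add1=10; issue SUB r0<-Add1 | r0:Add1,r1:5,r2:4,r3:Add2,r4:2,r5:10
c5: CDB Add2=1; issue MUL r4<-Mul1 | r0:Add1,r1:5,r2:4,r3:1,r4:Mul1,r5:10
c6: issue MUL r5<-Mul2 | r0:Add1,r1:5,r2:4,r3:1,r4:Mul1,r5:Mul2
c7: issue SUB r3<-Add2 | r0:Add1,r1:5,r2:4,r3:Add2,r4:Mul1,r5:Mul2
c8: CDB Add1=-4 | r0:-4,r1:5,r2:4,r3:Add2,r4:Mul1,r5:Mul2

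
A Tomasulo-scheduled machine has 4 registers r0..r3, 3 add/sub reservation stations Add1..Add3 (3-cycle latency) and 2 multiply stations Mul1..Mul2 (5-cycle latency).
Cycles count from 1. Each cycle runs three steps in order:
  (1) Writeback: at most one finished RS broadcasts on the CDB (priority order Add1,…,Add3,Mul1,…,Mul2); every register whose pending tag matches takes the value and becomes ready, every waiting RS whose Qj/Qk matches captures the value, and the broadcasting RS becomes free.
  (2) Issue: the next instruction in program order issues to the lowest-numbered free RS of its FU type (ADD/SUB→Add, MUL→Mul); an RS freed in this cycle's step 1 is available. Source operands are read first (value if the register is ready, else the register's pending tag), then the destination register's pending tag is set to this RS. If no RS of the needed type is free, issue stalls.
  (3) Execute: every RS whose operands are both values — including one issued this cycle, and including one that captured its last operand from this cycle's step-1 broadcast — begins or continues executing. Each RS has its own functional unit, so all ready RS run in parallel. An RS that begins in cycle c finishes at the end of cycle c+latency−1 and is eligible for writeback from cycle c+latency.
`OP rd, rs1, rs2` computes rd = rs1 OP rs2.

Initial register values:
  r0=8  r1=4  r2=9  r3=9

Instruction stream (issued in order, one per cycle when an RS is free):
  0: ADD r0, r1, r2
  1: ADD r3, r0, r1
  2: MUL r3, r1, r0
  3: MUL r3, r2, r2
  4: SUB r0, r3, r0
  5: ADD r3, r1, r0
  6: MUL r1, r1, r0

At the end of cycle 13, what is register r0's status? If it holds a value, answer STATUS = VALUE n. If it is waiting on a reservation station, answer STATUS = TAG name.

c1: issue ADD r0<-Add1 | r0:Add1,r1:4,r2:9,r3:9
c2: issue ADD r3<-Add2 | r0:Add1,r1:4,r2:9,r3:Add2
c3: issue MUL r3<-Mul1 | r0:Add1,r1:4,r2:9,r3:Mul1
c4: CDB Add1=13; issue MUL r3<-Mul2 | r0:13,r1:4,r2:9,r3:Mul2
c5: issue SUB r0<-Add1 | r0:Add1,r1:4,r2:9,r3:Mul2
c6: issue ADD r3<-Add3 | r0:Add1,r1:4,r2:9,r3:Add3
c7: CDB Add2=17; stall | r0:Add1,r1:4,r2:9,r3:Add3
c8: stall | r0:Add1,r1:4,r2:9,r3:Add3
c9: CDB Mul1=52; issue MUL r1<-Mul1 | r0:Add1,r1:Mul1,r2:9,r3:Add3
c10: CDB Mul2=81 | r0:Add1,r1:Mul1,r2:9,r3:Add3
c11: - | r0:Add1,r1:Mul1,r2:9,r3:Add3
c12: - | r0:Add1,r1:Mul1,r2:9,r3:Add3
c13: CDB Add1=68 | r0:68,r1:Mul1,r2:9,r3:Add3

STATUS = VALUE 68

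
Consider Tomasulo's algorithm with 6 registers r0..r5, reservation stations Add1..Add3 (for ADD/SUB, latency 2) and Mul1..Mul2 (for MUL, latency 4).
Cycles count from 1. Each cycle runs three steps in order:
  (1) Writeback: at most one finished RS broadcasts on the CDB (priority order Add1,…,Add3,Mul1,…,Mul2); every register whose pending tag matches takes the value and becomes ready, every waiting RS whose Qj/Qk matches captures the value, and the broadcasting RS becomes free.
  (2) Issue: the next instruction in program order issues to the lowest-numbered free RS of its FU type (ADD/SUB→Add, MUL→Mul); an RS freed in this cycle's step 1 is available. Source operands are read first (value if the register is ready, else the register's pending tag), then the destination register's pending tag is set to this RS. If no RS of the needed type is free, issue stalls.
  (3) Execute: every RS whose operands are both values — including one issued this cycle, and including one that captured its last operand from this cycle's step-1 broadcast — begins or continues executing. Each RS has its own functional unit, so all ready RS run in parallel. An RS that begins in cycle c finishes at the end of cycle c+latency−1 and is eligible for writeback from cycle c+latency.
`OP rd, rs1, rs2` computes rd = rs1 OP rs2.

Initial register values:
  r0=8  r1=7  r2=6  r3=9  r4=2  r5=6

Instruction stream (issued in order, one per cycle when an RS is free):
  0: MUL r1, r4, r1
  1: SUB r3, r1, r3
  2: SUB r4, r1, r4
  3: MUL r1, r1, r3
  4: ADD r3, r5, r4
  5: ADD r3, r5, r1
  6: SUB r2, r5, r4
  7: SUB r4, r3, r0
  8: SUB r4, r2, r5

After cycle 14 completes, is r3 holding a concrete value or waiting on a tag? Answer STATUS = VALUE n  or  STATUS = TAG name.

STATUS = VALUE 76

  c1: issue MUL r1<-Mul1  regs: r0:8,r1:Mul1,r2:6,r3:9,r4:2,r5:6
  c2: issue SUB r3<-Add1  regs: r0:8,r1:Mul1,r2:6,r3:Add1,r4:2,r5:6
  c3: issue SUB r4<-Add2  regs: r0:8,r1:Mul1,r2:6,r3:Add1,r4:Add2,r5:6
  c4: issue MUL r1<-Mul2  regs: r0:8,r1:Mul2,r2:6,r3:Add1,r4:Add2,r5:6
  c5: CDB Mul1=14; issue ADD r3<-Add3  regs: r0:8,r1:Mul2,r2:6,r3:Add3,r4:Add2,r5:6
  c6: stall  regs: r0:8,r1:Mul2,r2:6,r3:Add3,r4:Add2,r5:6
  c7: CDB Add1=5; issue ADD r3<-Add1  regs: r0:8,r1:Mul2,r2:6,r3:Add1,r4:Add2,r5:6
  c8: CDB Add2=12; issue SUB r2<-Add2  regs: r0:8,r1:Mul2,r2:Add2,r3:Add1,r4:12,r5:6
  c9: stall  regs: r0:8,r1:Mul2,r2:Add2,r3:Add1,r4:12,r5:6
  c10: CDB Add2=-6; issue SUB r4<-Add2  regs: r0:8,r1:Mul2,r2:-6,r3:Add1,r4:Add2,r5:6
  c11: CDB Add3=18; issue SUB r4<-Add3  regs: r0:8,r1:Mul2,r2:-6,r3:Add1,r4:Add3,r5:6
  c12: CDB Mul2=70  regs: r0:8,r1:70,r2:-6,r3:Add1,r4:Add3,r5:6
  c13: CDB Add3=-12  regs: r0:8,r1:70,r2:-6,r3:Add1,r4:-12,r5:6
  c14: CDB Add1=76  regs: r0:8,r1:70,r2:-6,r3:76,r4:-12,r5:6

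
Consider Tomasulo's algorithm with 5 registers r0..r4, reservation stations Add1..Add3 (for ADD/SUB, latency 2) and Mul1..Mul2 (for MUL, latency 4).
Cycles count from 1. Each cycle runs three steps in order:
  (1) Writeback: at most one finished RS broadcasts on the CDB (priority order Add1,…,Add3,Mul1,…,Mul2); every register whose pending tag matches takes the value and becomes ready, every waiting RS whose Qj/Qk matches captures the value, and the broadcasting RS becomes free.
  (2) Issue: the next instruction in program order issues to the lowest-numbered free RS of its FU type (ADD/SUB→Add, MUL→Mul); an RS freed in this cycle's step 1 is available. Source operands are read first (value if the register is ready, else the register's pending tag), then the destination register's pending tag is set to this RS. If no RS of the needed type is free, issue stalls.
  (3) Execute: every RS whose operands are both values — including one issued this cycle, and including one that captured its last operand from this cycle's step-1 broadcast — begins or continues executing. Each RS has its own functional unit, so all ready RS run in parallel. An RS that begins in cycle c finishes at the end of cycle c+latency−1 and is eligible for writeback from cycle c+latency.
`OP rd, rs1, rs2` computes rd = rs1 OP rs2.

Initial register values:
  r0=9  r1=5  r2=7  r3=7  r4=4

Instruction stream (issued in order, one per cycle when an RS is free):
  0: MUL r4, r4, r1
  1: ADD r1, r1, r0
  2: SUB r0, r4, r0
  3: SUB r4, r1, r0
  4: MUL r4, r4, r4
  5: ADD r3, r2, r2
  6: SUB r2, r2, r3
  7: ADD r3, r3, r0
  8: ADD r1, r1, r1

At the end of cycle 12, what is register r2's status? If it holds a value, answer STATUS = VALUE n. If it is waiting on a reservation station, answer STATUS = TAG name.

  c1: issue MUL r4<-Mul1  regs: r0:9,r1:5,r2:7,r3:7,r4:Mul1
  c2: issue ADD r1<-Add1  regs: r0:9,r1:Add1,r2:7,r3:7,r4:Mul1
  c3: issue SUB r0<-Add2  regs: r0:Add2,r1:Add1,r2:7,r3:7,r4:Mul1
  c4: CDB Add1=14; issue SUB r4<-Add1  regs: r0:Add2,r1:14,r2:7,r3:7,r4:Add1
  c5: CDB Mul1=20; issue MUL r4<-Mul1  regs: r0:Add2,r1:14,r2:7,r3:7,r4:Mul1
  c6: issue ADD r3<-Add3  regs: r0:Add2,r1:14,r2:7,r3:Add3,r4:Mul1
  c7: CDB Add2=11; issue SUB r2<-Add2  regs: r0:11,r1:14,r2:Add2,r3:Add3,r4:Mul1
  c8: CDB Add3=14; issue ADD r3<-Add3  regs: r0:11,r1:14,r2:Add2,r3:Add3,r4:Mul1
  c9: CDB Add1=3; issue ADD r1<-Add1  regs: r0:11,r1:Add1,r2:Add2,r3:Add3,r4:Mul1
  c10: CDB Add2=-7  regs: r0:11,r1:Add1,r2:-7,r3:Add3,r4:Mul1
  c11: CDB Add1=28  regs: r0:11,r1:28,r2:-7,r3:Add3,r4:Mul1
  c12: CDB Add3=25  regs: r0:11,r1:28,r2:-7,r3:25,r4:Mul1

STATUS = VALUE -7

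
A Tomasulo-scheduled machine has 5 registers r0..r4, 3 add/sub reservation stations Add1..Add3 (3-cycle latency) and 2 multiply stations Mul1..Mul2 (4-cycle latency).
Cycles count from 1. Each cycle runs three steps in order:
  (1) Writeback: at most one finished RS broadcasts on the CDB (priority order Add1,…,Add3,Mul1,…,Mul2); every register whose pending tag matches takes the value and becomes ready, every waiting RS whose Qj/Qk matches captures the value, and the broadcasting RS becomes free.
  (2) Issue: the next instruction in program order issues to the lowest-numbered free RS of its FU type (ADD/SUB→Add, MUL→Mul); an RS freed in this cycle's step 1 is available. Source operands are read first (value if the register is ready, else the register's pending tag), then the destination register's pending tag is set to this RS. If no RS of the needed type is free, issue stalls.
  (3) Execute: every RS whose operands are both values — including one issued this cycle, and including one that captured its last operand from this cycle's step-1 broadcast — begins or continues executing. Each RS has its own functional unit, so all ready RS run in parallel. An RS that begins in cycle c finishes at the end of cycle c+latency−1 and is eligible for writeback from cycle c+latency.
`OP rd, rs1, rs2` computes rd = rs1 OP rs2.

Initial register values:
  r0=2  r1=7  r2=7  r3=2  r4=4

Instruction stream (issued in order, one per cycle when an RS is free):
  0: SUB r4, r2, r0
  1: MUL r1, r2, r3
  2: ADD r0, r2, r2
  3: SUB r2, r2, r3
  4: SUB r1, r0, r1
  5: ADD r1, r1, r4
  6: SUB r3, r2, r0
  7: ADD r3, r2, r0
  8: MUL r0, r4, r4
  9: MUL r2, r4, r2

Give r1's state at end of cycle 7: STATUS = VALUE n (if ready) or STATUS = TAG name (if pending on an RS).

STATUS = TAG Add2

cycle 1: issue SUB r4<-Add1 // r0:2,r1:7,r2:7,r3:2,r4:Add1
cycle 2: issue MUL r1<-Mul1 // r0:2,r1:Mul1,r2:7,r3:2,r4:Add1
cycle 3: issue ADD r0<-Add2 // r0:Add2,r1:Mul1,r2:7,r3:2,r4:Add1
cycle 4: CDB Add1=5; issue SUB r2<-Add1 // r0:Add2,r1:Mul1,r2:Add1,r3:2,r4:5
cycle 5: issue SUB r1<-Add3 // r0:Add2,r1:Add3,r2:Add1,r3:2,r4:5
cycle 6: CDB Add2=14; issue ADD r1<-Add2 // r0:14,r1:Add2,r2:Add1,r3:2,r4:5
cycle 7: CDB Add1=5; issue SUB r3<-Add1 // r0:14,r1:Add2,r2:5,r3:Add1,r4:5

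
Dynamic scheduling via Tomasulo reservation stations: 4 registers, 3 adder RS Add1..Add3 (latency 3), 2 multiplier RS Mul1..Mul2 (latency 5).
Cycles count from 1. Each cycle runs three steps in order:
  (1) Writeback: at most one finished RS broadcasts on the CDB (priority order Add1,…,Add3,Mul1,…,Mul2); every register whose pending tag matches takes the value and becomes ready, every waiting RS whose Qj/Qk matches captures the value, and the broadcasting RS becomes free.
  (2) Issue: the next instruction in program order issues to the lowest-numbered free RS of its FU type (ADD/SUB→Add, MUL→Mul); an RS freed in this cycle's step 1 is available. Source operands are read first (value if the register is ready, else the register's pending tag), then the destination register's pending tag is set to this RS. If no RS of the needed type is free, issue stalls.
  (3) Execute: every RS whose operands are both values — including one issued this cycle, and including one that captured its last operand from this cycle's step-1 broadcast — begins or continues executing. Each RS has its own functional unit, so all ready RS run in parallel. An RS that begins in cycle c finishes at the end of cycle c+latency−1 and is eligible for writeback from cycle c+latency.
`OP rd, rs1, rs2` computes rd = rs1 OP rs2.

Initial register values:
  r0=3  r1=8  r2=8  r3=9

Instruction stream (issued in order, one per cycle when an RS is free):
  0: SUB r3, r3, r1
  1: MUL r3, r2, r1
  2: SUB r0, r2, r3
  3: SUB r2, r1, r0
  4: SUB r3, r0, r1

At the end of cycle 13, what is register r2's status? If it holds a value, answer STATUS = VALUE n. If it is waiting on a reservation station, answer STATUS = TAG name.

STATUS = VALUE 64

  c1: issue SUB r3<-Add1  regs: r0:3,r1:8,r2:8,r3:Add1
  c2: issue MUL r3<-Mul1  regs: r0:3,r1:8,r2:8,r3:Mul1
  c3: issue SUB r0<-Add2  regs: r0:Add2,r1:8,r2:8,r3:Mul1
  c4: CDB Add1=1; issue SUB r2<-Add1  regs: r0:Add2,r1:8,r2:Add1,r3:Mul1
  c5: issue SUB r3<-Add3  regs: r0:Add2,r1:8,r2:Add1,r3:Add3
  c6: -  regs: r0:Add2,r1:8,r2:Add1,r3:Add3
  c7: CDB Mul1=64  regs: r0:Add2,r1:8,r2:Add1,r3:Add3
  c8: -  regs: r0:Add2,r1:8,r2:Add1,r3:Add3
  c9: -  regs: r0:Add2,r1:8,r2:Add1,r3:Add3
  c10: CDB Add2=-56  regs: r0:-56,r1:8,r2:Add1,r3:Add3
  c11: -  regs: r0:-56,r1:8,r2:Add1,r3:Add3
  c12: -  regs: r0:-56,r1:8,r2:Add1,r3:Add3
  c13: CDB Add1=64  regs: r0:-56,r1:8,r2:64,r3:Add3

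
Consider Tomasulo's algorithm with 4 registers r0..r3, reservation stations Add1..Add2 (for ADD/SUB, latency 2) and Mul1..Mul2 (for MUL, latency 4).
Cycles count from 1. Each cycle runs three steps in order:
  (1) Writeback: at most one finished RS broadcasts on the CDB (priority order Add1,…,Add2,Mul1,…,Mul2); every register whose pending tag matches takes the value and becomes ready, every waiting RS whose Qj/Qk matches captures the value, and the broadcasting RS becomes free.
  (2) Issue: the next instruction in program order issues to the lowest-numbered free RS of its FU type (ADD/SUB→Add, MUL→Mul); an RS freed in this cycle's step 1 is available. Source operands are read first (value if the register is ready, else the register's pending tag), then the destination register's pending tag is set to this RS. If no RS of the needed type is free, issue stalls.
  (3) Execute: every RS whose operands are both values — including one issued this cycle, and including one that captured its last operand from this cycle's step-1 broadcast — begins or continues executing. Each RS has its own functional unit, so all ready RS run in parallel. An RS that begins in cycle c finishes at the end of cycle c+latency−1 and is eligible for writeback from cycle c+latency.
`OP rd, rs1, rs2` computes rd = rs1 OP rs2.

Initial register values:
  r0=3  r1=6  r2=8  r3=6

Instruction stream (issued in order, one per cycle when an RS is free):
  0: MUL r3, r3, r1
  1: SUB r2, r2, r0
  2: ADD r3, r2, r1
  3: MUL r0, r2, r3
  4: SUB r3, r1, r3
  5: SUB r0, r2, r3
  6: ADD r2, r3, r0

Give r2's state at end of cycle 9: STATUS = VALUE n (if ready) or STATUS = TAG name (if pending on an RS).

c1: issue MUL r3<-Mul1 | r0:3,r1:6,r2:8,r3:Mul1
c2: issue SUB r2<-Add1 | r0:3,r1:6,r2:Add1,r3:Mul1
c3: issue ADD r3<-Add2 | r0:3,r1:6,r2:Add1,r3:Add2
c4: CDB Add1=5; issue MUL r0<-Mul2 | r0:Mul2,r1:6,r2:5,r3:Add2
c5: CDB Mul1=36; issue SUB r3<-Add1 | r0:Mul2,r1:6,r2:5,r3:Add1
c6: CDB Add2=11; issue SUB r0<-Add2 | r0:Add2,r1:6,r2:5,r3:Add1
c7: stall | r0:Add2,r1:6,r2:5,r3:Add1
c8: CDB Add1=-5; issue ADD r2<-Add1 | r0:Add2,r1:6,r2:Add1,r3:-5
c9: - | r0:Add2,r1:6,r2:Add1,r3:-5

STATUS = TAG Add1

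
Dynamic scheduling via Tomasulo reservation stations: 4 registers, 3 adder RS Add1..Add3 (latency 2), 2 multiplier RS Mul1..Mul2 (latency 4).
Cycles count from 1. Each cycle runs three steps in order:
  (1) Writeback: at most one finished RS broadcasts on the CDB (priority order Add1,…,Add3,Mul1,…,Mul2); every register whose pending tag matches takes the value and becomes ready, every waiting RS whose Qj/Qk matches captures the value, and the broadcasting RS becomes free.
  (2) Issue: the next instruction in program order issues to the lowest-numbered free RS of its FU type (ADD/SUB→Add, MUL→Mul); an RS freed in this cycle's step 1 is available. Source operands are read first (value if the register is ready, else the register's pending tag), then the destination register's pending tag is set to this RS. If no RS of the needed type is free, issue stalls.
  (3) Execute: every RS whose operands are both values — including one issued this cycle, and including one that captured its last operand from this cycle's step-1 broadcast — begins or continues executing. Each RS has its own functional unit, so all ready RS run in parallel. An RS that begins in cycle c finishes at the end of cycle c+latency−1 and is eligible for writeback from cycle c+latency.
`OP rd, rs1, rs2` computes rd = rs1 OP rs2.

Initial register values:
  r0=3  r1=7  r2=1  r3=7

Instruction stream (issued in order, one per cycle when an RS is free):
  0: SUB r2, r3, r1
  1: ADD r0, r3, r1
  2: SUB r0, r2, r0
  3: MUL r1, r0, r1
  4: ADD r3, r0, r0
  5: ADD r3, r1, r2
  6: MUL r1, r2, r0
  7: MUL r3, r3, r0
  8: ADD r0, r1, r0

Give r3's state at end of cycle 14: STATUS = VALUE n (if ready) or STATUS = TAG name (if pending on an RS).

  c1: issue SUB r2<-Add1  regs: r0:3,r1:7,r2:Add1,r3:7
  c2: issue ADD r0<-Add2  regs: r0:Add2,r1:7,r2:Add1,r3:7
  c3: CDB Add1=0; issue SUB r0<-Add1  regs: r0:Add1,r1:7,r2:0,r3:7
  c4: CDB Add2=14; issue MUL r1<-Mul1  regs: r0:Add1,r1:Mul1,r2:0,r3:7
  c5: issue ADD r3<-Add2  regs: r0:Add1,r1:Mul1,r2:0,r3:Add2
  c6: CDB Add1=-14; issue ADD r3<-Add1  regs: r0:-14,r1:Mul1,r2:0,r3:Add1
  c7: issue MUL r1<-Mul2  regs: r0:-14,r1:Mul2,r2:0,r3:Add1
  c8: CDB Add2=-28; stall  regs: r0:-14,r1:Mul2,r2:0,r3:Add1
  c9: stall  regs: r0:-14,r1:Mul2,r2:0,r3:Add1
  c10: CDB Mul1=-98; issue MUL r3<-Mul1  regs: r0:-14,r1:Mul2,r2:0,r3:Mul1
  c11: CDB Mul2=0; issue ADD r0<-Add2  regs: r0:Add2,r1:0,r2:0,r3:Mul1
  c12: CDB Add1=-98  regs: r0:Add2,r1:0,r2:0,r3:Mul1
  c13: CDB Add2=-14  regs: r0:-14,r1:0,r2:0,r3:Mul1
  c14: -  regs: r0:-14,r1:0,r2:0,r3:Mul1

STATUS = TAG Mul1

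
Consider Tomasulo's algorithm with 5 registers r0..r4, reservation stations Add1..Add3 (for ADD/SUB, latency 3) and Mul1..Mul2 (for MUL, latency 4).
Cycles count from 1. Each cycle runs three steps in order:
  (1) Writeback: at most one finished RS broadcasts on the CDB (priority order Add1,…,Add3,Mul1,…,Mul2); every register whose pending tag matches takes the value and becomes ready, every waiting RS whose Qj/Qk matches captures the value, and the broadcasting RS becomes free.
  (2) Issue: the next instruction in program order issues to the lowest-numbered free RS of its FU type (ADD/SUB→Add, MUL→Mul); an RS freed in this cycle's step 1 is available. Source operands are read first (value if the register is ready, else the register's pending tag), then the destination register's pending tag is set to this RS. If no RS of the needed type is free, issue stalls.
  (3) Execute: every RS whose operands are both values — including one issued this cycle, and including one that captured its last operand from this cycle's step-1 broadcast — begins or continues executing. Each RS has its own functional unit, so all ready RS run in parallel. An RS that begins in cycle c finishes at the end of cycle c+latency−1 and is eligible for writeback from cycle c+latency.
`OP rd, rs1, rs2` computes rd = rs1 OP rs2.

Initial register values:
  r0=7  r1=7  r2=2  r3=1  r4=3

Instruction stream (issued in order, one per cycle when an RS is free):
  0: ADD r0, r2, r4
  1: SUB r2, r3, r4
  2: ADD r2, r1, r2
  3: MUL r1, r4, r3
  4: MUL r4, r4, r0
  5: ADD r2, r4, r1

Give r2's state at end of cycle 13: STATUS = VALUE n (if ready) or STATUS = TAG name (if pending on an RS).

STATUS = VALUE 18

cycle 1: issue ADD r0<-Add1 // r0:Add1,r1:7,r2:2,r3:1,r4:3
cycle 2: issue SUB r2<-Add2 // r0:Add1,r1:7,r2:Add2,r3:1,r4:3
cycle 3: issue ADD r2<-Add3 // r0:Add1,r1:7,r2:Add3,r3:1,r4:3
cycle 4: CDB Add1=5; issue MUL r1<-Mul1 // r0:5,r1:Mul1,r2:Add3,r3:1,r4:3
cycle 5: CDB Add2=-2; issue MUL r4<-Mul2 // r0:5,r1:Mul1,r2:Add3,r3:1,r4:Mul2
cycle 6: issue ADD r2<-Add1 // r0:5,r1:Mul1,r2:Add1,r3:1,r4:Mul2
cycle 7: - // r0:5,r1:Mul1,r2:Add1,r3:1,r4:Mul2
cycle 8: CDB Add3=5 // r0:5,r1:Mul1,r2:Add1,r3:1,r4:Mul2
cycle 9: CDB Mul1=3 // r0:5,r1:3,r2:Add1,r3:1,r4:Mul2
cycle 10: CDB Mul2=15 // r0:5,r1:3,r2:Add1,r3:1,r4:15
cycle 11: - // r0:5,r1:3,r2:Add1,r3:1,r4:15
cycle 12: - // r0:5,r1:3,r2:Add1,r3:1,r4:15
cycle 13: CDB Add1=18 // r0:5,r1:3,r2:18,r3:1,r4:15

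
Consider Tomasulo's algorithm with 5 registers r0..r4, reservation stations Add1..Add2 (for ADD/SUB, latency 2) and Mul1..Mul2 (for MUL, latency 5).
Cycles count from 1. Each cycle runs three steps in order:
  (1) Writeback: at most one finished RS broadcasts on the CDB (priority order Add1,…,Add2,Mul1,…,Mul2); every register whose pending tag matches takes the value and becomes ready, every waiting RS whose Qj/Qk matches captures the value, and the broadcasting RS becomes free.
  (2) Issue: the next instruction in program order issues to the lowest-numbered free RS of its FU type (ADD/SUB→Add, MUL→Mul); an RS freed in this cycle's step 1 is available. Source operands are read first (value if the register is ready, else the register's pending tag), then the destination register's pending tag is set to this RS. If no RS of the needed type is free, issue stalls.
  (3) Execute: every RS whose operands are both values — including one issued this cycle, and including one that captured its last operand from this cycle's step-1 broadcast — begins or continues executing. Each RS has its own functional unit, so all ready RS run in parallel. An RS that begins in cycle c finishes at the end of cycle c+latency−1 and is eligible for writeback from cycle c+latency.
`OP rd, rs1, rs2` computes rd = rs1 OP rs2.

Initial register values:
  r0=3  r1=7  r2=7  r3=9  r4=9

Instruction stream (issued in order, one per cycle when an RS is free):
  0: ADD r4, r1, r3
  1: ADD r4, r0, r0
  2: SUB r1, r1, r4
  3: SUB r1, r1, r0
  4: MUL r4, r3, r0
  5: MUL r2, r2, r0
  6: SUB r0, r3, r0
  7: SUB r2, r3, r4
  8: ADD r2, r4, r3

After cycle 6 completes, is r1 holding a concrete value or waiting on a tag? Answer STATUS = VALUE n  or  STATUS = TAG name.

STATUS = TAG Add2

cycle 1: issue ADD r4<-Add1 // r0:3,r1:7,r2:7,r3:9,r4:Add1
cycle 2: issue ADD r4<-Add2 // r0:3,r1:7,r2:7,r3:9,r4:Add2
cycle 3: CDB Add1=16; issue SUB r1<-Add1 // r0:3,r1:Add1,r2:7,r3:9,r4:Add2
cycle 4: CDB Add2=6; issue SUB r1<-Add2 // r0:3,r1:Add2,r2:7,r3:9,r4:6
cycle 5: issue MUL r4<-Mul1 // r0:3,r1:Add2,r2:7,r3:9,r4:Mul1
cycle 6: CDB Add1=1; issue MUL r2<-Mul2 // r0:3,r1:Add2,r2:Mul2,r3:9,r4:Mul1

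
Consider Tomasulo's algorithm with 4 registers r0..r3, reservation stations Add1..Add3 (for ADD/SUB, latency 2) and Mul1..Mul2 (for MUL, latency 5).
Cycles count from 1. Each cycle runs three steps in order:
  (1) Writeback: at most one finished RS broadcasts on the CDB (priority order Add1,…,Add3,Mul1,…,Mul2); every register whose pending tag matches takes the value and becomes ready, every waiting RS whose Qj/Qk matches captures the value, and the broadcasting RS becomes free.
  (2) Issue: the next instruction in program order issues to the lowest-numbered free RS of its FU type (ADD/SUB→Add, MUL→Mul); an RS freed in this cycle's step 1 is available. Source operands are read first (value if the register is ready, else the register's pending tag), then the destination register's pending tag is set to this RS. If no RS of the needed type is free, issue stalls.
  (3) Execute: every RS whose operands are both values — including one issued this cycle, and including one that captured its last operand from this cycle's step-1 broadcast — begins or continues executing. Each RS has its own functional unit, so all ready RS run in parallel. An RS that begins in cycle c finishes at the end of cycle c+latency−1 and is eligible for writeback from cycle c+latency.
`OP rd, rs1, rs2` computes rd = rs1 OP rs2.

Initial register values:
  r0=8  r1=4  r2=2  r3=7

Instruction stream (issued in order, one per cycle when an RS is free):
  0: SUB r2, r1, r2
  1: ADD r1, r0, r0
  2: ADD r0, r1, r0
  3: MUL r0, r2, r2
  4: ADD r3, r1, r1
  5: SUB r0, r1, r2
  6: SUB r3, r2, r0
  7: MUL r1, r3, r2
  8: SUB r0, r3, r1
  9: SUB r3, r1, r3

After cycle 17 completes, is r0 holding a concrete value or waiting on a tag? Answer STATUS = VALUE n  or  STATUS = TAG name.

STATUS = VALUE 12

c1: issue SUB r2<-Add1 | r0:8,r1:4,r2:Add1,r3:7
c2: issue ADD r1<-Add2 | r0:8,r1:Add2,r2:Add1,r3:7
c3: CDB Add1=2; issue ADD r0<-Add1 | r0:Add1,r1:Add2,r2:2,r3:7
c4: CDB Add2=16; issue MUL r0<-Mul1 | r0:Mul1,r1:16,r2:2,r3:7
c5: issue ADD r3<-Add2 | r0:Mul1,r1:16,r2:2,r3:Add2
c6: CDB Add1=24; issue SUB r0<-Add1 | r0:Add1,r1:16,r2:2,r3:Add2
c7: CDB Add2=32; issue SUB r3<-Add2 | r0:Add1,r1:16,r2:2,r3:Add2
c8: CDB Add1=14; issue MUL r1<-Mul2 | r0:14,r1:Mul2,r2:2,r3:Add2
c9: CDB Mul1=4; issue SUB r0<-Add1 | r0:Add1,r1:Mul2,r2:2,r3:Add2
c10: CDB Add2=-12; issue SUB r3<-Add2 | r0:Add1,r1:Mul2,r2:2,r3:Add2
c11: - | r0:Add1,r1:Mul2,r2:2,r3:Add2
c12: - | r0:Add1,r1:Mul2,r2:2,r3:Add2
c13: - | r0:Add1,r1:Mul2,r2:2,r3:Add2
c14: - | r0:Add1,r1:Mul2,r2:2,r3:Add2
c15: CDB Mul2=-24 | r0:Add1,r1:-24,r2:2,r3:Add2
c16: - | r0:Add1,r1:-24,r2:2,r3:Add2
c17: CDB Add1=12 | r0:12,r1:-24,r2:2,r3:Add2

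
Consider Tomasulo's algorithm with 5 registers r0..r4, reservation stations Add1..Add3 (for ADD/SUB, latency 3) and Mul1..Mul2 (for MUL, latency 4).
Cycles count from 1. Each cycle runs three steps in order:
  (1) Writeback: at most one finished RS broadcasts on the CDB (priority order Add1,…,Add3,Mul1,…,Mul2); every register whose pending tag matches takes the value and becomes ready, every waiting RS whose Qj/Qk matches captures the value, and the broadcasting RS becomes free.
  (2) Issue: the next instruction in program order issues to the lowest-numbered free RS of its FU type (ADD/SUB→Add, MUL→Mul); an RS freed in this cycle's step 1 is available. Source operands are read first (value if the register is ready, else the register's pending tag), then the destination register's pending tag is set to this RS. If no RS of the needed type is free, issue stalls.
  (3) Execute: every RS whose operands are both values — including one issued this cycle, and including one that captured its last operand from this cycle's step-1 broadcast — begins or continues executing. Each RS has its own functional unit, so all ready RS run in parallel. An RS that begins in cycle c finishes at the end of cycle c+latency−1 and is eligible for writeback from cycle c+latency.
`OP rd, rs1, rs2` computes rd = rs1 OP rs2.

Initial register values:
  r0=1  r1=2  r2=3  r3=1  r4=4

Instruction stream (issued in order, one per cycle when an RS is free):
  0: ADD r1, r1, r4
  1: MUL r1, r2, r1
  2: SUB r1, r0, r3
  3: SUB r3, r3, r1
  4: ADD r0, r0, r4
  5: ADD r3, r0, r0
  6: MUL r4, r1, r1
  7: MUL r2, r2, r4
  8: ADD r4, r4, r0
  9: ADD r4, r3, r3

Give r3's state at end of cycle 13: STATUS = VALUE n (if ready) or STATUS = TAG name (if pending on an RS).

  c1: issue ADD r1<-Add1  regs: r0:1,r1:Add1,r2:3,r3:1,r4:4
  c2: issue MUL r1<-Mul1  regs: r0:1,r1:Mul1,r2:3,r3:1,r4:4
  c3: issue SUB r1<-Add2  regs: r0:1,r1:Add2,r2:3,r3:1,r4:4
  c4: CDB Add1=6; issue SUB r3<-Add1  regs: r0:1,r1:Add2,r2:3,r3:Add1,r4:4
  c5: issue ADD r0<-Add3  regs: r0:Add3,r1:Add2,r2:3,r3:Add1,r4:4
  c6: CDB Add2=0; issue ADD r3<-Add2  regs: r0:Add3,r1:0,r2:3,r3:Add2,r4:4
  c7: issue MUL r4<-Mul2  regs: r0:Add3,r1:0,r2:3,r3:Add2,r4:Mul2
  c8: CDB Add3=5; stall  regs: r0:5,r1:0,r2:3,r3:Add2,r4:Mul2
  c9: CDB Add1=1; stall  regs: r0:5,r1:0,r2:3,r3:Add2,r4:Mul2
  c10: CDB Mul1=18; issue MUL r2<-Mul1  regs: r0:5,r1:0,r2:Mul1,r3:Add2,r4:Mul2
  c11: CDB Add2=10; issue ADD r4<-Add1  regs: r0:5,r1:0,r2:Mul1,r3:10,r4:Add1
  c12: CDB Mul2=0; issue ADD r4<-Add2  regs: r0:5,r1:0,r2:Mul1,r3:10,r4:Add2
  c13: -  regs: r0:5,r1:0,r2:Mul1,r3:10,r4:Add2

STATUS = VALUE 10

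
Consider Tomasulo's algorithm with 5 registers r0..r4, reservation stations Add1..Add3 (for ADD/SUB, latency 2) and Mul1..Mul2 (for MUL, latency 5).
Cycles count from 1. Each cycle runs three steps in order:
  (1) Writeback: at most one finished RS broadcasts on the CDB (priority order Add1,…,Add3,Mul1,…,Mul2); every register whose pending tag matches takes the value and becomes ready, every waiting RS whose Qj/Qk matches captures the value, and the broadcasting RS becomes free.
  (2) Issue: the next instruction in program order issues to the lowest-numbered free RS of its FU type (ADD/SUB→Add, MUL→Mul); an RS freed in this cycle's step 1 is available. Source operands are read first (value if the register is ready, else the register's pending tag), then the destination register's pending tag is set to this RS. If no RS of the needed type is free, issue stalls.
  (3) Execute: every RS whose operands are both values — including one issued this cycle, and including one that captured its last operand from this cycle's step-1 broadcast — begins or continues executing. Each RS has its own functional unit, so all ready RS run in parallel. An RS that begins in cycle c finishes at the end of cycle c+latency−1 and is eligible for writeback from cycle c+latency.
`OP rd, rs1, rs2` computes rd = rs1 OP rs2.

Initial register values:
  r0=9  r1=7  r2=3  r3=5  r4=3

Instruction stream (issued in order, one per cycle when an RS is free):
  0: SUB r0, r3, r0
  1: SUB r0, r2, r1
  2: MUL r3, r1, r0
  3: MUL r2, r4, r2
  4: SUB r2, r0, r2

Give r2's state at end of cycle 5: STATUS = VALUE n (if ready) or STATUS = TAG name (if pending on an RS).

cycle 1: issue SUB r0<-Add1 // r0:Add1,r1:7,r2:3,r3:5,r4:3
cycle 2: issue SUB r0<-Add2 // r0:Add2,r1:7,r2:3,r3:5,r4:3
cycle 3: CDB Add1=-4; issue MUL r3<-Mul1 // r0:Add2,r1:7,r2:3,r3:Mul1,r4:3
cycle 4: CDB Add2=-4; issue MUL r2<-Mul2 // r0:-4,r1:7,r2:Mul2,r3:Mul1,r4:3
cycle 5: issue SUB r2<-Add1 // r0:-4,r1:7,r2:Add1,r3:Mul1,r4:3

STATUS = TAG Add1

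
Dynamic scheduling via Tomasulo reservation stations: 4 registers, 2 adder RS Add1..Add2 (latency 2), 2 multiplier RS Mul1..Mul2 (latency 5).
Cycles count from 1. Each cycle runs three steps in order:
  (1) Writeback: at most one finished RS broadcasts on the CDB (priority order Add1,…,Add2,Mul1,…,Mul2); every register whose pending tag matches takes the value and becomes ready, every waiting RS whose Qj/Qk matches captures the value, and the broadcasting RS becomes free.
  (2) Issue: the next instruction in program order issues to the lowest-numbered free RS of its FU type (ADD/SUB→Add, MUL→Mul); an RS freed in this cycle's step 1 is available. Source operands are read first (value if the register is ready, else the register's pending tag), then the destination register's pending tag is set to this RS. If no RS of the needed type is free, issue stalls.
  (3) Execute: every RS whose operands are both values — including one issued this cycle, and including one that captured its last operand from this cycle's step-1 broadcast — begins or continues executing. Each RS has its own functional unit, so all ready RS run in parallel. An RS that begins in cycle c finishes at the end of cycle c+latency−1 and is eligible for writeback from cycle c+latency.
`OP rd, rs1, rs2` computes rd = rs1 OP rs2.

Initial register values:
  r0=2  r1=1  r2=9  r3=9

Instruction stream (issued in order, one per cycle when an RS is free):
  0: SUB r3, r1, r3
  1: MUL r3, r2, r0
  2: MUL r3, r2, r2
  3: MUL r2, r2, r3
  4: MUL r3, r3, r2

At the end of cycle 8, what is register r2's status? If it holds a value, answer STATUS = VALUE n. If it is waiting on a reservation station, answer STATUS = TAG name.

c1: issue SUB r3<-Add1 | r0:2,r1:1,r2:9,r3:Add1
c2: issue MUL r3<-Mul1 | r0:2,r1:1,r2:9,r3:Mul1
c3: CDB Add1=-8; issue MUL r3<-Mul2 | r0:2,r1:1,r2:9,r3:Mul2
c4: stall | r0:2,r1:1,r2:9,r3:Mul2
c5: stall | r0:2,r1:1,r2:9,r3:Mul2
c6: stall | r0:2,r1:1,r2:9,r3:Mul2
c7: CDB Mul1=18; issue MUL r2<-Mul1 | r0:2,r1:1,r2:Mul1,r3:Mul2
c8: CDB Mul2=81; issue MUL r3<-Mul2 | r0:2,r1:1,r2:Mul1,r3:Mul2

STATUS = TAG Mul1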